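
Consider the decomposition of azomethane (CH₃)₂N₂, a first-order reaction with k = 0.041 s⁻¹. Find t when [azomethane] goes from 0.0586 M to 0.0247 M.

21.07 s

Step 1: For first-order: t = ln([azomethane]₀/[azomethane])/k
Step 2: t = ln(0.0586/0.0247)/0.041
Step 3: t = ln(2.372)/0.041
Step 4: t = 0.8639/0.041 = 21.07 s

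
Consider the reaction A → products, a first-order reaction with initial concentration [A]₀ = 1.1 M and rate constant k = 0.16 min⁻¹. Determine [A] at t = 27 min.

0.01463 M

Step 1: For a first-order reaction: [A] = [A]₀ × e^(-kt)
Step 2: [A] = 1.1 × e^(-0.16 × 27)
Step 3: [A] = 1.1 × e^(-4.32)
Step 4: [A] = 1.1 × 0.0132999 = 0.01463 M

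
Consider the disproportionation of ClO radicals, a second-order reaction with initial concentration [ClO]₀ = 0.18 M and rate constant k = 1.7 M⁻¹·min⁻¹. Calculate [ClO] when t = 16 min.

0.03053 M

Step 1: For a second-order reaction: 1/[ClO] = 1/[ClO]₀ + kt
Step 2: 1/[ClO] = 1/0.18 + 1.7 × 16
Step 3: 1/[ClO] = 5.556 + 27.2 = 32.76
Step 4: [ClO] = 1/32.76 = 0.03053 M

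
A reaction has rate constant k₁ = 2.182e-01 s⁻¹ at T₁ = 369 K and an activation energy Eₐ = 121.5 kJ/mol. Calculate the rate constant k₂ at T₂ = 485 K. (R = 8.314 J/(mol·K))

2.835e+03 s⁻¹

Step 1: Use the two-temperature Arrhenius form: ln(k₂/k₁) = -Eₐ/R × (1/T₂ - 1/T₁)
Step 2: Convert Eₐ to J/mol: 121.5 kJ/mol = 121500 J/mol
Step 3: 1/T₂ - 1/T₁ = 1/485 - 1/369 = -6.481714e-04 K⁻¹
Step 4: ln(k₂/k₁) = -121500/8.314 × -6.481714e-04 = 9.47231
Step 5: k₂ = k₁ × exp(9.47231) = 2.182e-01 × 1.29949e+04 = 2.835e+03 s⁻¹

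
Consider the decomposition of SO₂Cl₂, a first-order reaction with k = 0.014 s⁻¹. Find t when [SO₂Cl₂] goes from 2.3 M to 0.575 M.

99.02 s

Step 1: For first-order: t = ln([SO₂Cl₂]₀/[SO₂Cl₂])/k
Step 2: t = ln(2.3/0.575)/0.014
Step 3: t = ln(4)/0.014
Step 4: t = 1.386/0.014 = 99.02 s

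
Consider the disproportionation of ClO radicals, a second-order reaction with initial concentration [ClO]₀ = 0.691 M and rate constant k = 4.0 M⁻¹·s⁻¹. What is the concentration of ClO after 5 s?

0.04663 M

Step 1: For a second-order reaction: 1/[ClO] = 1/[ClO]₀ + kt
Step 2: 1/[ClO] = 1/0.691 + 4.0 × 5
Step 3: 1/[ClO] = 1.447 + 20 = 21.45
Step 4: [ClO] = 1/21.45 = 0.04663 M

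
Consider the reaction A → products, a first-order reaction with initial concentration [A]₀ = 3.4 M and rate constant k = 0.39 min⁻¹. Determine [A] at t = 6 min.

0.3275 M

Step 1: For a first-order reaction: [A] = [A]₀ × e^(-kt)
Step 2: [A] = 3.4 × e^(-0.39 × 6)
Step 3: [A] = 3.4 × e^(-2.34)
Step 4: [A] = 3.4 × 0.0963276 = 0.3275 M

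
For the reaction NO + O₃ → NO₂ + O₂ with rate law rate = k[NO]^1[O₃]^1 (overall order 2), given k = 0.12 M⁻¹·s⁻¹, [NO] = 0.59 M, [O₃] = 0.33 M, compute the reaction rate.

0.02336 M/s

Step 1: The rate law is rate = k[NO]^1[O₃]^1, overall order = 1+1 = 2
Step 2: Substitute values: rate = 0.12 × (0.59)^1 × (0.33)^1
Step 3: rate = 0.12 × 0.59 × 0.33 = 0.023364 M/s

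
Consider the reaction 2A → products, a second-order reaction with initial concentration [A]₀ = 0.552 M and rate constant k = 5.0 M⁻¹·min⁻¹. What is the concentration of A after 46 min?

0.004314 M

Step 1: For a second-order reaction: 1/[A] = 1/[A]₀ + kt
Step 2: 1/[A] = 1/0.552 + 5.0 × 46
Step 3: 1/[A] = 1.812 + 230 = 231.8
Step 4: [A] = 1/231.8 = 0.004314 M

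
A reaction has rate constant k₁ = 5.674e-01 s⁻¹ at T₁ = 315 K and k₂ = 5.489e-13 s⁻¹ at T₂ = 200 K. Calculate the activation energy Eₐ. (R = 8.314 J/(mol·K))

126.0 kJ/mol

Step 1: Use the two-temperature Arrhenius form: ln(k₂/k₁) = -Eₐ/R × (1/T₂ - 1/T₁)
Step 2: ln(k₂/k₁) = ln(5.489e-13/5.674e-01) = ln(9.67395e-13) = -27.6642
Step 3: 1/T₂ - 1/T₁ = 1/200 - 1/315 = 1.825397e-03 K⁻¹
Step 4: Eₐ = -R × ln(k₂/k₁) / (1/T₂ - 1/T₁) = -8.314 × -27.6642 / 1.825397e-03
Step 5: Eₐ = 1.2600e+05 J/mol = 126.0 kJ/mol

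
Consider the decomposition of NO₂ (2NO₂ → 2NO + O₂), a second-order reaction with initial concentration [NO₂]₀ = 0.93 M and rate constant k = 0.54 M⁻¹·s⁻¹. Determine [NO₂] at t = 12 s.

0.1324 M

Step 1: For a second-order reaction: 1/[NO₂] = 1/[NO₂]₀ + kt
Step 2: 1/[NO₂] = 1/0.93 + 0.54 × 12
Step 3: 1/[NO₂] = 1.075 + 6.48 = 7.555
Step 4: [NO₂] = 1/7.555 = 0.1324 M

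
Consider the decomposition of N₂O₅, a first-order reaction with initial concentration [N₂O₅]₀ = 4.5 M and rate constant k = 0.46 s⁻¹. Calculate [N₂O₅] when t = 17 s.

0.001807 M

Step 1: For a first-order reaction: [N₂O₅] = [N₂O₅]₀ × e^(-kt)
Step 2: [N₂O₅] = 4.5 × e^(-0.46 × 17)
Step 3: [N₂O₅] = 4.5 × e^(-7.82)
Step 4: [N₂O₅] = 4.5 × 0.000401622 = 0.001807 M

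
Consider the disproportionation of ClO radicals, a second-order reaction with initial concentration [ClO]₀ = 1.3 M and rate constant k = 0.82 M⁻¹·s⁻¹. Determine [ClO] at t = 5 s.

0.2054 M

Step 1: For a second-order reaction: 1/[ClO] = 1/[ClO]₀ + kt
Step 2: 1/[ClO] = 1/1.3 + 0.82 × 5
Step 3: 1/[ClO] = 0.7692 + 4.1 = 4.869
Step 4: [ClO] = 1/4.869 = 0.2054 M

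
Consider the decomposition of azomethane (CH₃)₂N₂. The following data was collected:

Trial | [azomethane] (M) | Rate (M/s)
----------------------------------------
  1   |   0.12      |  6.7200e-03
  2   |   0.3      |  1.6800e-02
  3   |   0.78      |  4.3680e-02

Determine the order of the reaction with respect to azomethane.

first order (1)

Step 1: Compare trials to find order n where rate₂/rate₁ = ([azomethane]₂/[azomethane]₁)^n
Step 2: rate₂/rate₁ = 1.6800e-02/6.7200e-03 = 2.5
Step 3: [azomethane]₂/[azomethane]₁ = 0.3/0.12 = 2.5
Step 4: n = ln(2.5)/ln(2.5) = 1.00 ≈ 1
Step 5: The reaction is first order in azomethane.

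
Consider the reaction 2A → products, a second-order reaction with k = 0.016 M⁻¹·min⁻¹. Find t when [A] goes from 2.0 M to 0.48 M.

98.96 min

Step 1: For second-order: t = (1/[A] - 1/[A]₀)/k
Step 2: t = (1/0.48 - 1/2.0)/0.016
Step 3: t = (2.083 - 0.5)/0.016
Step 4: t = 1.583/0.016 = 98.96 min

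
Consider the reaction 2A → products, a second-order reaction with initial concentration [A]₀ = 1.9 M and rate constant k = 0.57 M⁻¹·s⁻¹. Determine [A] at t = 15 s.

0.1102 M

Step 1: For a second-order reaction: 1/[A] = 1/[A]₀ + kt
Step 2: 1/[A] = 1/1.9 + 0.57 × 15
Step 3: 1/[A] = 0.5263 + 8.55 = 9.076
Step 4: [A] = 1/9.076 = 0.1102 M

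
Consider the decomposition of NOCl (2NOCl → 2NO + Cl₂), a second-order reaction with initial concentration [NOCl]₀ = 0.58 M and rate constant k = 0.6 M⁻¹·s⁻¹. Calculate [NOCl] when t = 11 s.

0.1201 M

Step 1: For a second-order reaction: 1/[NOCl] = 1/[NOCl]₀ + kt
Step 2: 1/[NOCl] = 1/0.58 + 0.6 × 11
Step 3: 1/[NOCl] = 1.724 + 6.6 = 8.324
Step 4: [NOCl] = 1/8.324 = 0.1201 M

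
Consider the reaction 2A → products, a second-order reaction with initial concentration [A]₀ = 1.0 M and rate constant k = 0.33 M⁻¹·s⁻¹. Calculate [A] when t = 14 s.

0.1779 M

Step 1: For a second-order reaction: 1/[A] = 1/[A]₀ + kt
Step 2: 1/[A] = 1/1.0 + 0.33 × 14
Step 3: 1/[A] = 1 + 4.62 = 5.62
Step 4: [A] = 1/5.62 = 0.1779 M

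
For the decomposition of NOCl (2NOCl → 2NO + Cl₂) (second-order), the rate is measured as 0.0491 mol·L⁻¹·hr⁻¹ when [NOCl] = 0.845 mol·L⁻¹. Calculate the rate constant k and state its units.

0.06877 (mol·L⁻¹)⁻¹·hr⁻¹

Step 1: rate = k[NOCl]^2, so k = rate / [NOCl]^2.
Step 2: k = 0.0491 / (0.845)^2 = 0.0491 / 0.714.
Step 3: k = 0.06877 (mol·L⁻¹)⁻¹·hr⁻¹.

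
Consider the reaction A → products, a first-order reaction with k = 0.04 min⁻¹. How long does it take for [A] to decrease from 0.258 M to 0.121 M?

18.93 min

Step 1: For first-order: t = ln([A]₀/[A])/k
Step 2: t = ln(0.258/0.121)/0.04
Step 3: t = ln(2.132)/0.04
Step 4: t = 0.7572/0.04 = 18.93 min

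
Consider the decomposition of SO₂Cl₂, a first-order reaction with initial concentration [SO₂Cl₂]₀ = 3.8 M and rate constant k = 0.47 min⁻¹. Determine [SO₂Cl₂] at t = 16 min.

0.00206 M

Step 1: For a first-order reaction: [SO₂Cl₂] = [SO₂Cl₂]₀ × e^(-kt)
Step 2: [SO₂Cl₂] = 3.8 × e^(-0.47 × 16)
Step 3: [SO₂Cl₂] = 3.8 × e^(-7.52)
Step 4: [SO₂Cl₂] = 3.8 × 0.000542133 = 0.00206 M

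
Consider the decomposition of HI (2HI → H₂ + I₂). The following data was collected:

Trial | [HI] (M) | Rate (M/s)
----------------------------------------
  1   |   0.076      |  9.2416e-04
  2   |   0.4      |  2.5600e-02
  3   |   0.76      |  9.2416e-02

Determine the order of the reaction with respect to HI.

second order (2)

Step 1: Compare trials to find order n where rate₂/rate₁ = ([HI]₂/[HI]₁)^n
Step 2: rate₂/rate₁ = 2.5600e-02/9.2416e-04 = 27.7
Step 3: [HI]₂/[HI]₁ = 0.4/0.076 = 5.263
Step 4: n = ln(27.7)/ln(5.263) = 2.00 ≈ 2
Step 5: The reaction is second order in HI.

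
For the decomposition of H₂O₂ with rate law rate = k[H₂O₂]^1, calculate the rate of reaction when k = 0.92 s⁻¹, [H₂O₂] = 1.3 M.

1.196 M/s

Step 1: Identify the rate law: rate = k[H₂O₂]^1
Step 2: Substitute values: rate = 0.92 × (1.3)^1
Step 3: Calculate: rate = 0.92 × 1.3 = 1.196 M/s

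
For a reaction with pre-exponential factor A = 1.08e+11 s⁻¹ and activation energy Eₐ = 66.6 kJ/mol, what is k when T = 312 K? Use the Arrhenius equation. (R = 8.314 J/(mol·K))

7.64e-01 s⁻¹

Step 1: Use the Arrhenius equation: k = A × exp(-Eₐ/RT)
Step 2: Convert Eₐ to J/mol: 66.6 kJ/mol = 66600 J/mol
Step 3: Calculate the exponent: -Eₐ/(RT) = -66600/(8.314 × 312) = -25.67495
Step 4: k = 1.08e+11 × exp(-25.67495)
Step 5: k = 1.08e+11 × 7.07149e-12 = 7.6372e-01 s⁻¹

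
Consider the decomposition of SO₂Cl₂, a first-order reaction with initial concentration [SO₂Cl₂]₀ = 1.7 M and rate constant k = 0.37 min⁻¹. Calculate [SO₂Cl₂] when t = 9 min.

0.06085 M

Step 1: For a first-order reaction: [SO₂Cl₂] = [SO₂Cl₂]₀ × e^(-kt)
Step 2: [SO₂Cl₂] = 1.7 × e^(-0.37 × 9)
Step 3: [SO₂Cl₂] = 1.7 × e^(-3.33)
Step 4: [SO₂Cl₂] = 1.7 × 0.0357931 = 0.06085 M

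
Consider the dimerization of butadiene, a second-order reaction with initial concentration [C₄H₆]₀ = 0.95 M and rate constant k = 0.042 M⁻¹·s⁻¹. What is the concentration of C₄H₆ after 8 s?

0.7201 M

Step 1: For a second-order reaction: 1/[C₄H₆] = 1/[C₄H₆]₀ + kt
Step 2: 1/[C₄H₆] = 1/0.95 + 0.042 × 8
Step 3: 1/[C₄H₆] = 1.053 + 0.336 = 1.389
Step 4: [C₄H₆] = 1/1.389 = 0.7201 M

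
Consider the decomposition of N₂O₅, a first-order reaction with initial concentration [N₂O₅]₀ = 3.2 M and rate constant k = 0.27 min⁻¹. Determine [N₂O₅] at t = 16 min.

0.04256 M

Step 1: For a first-order reaction: [N₂O₅] = [N₂O₅]₀ × e^(-kt)
Step 2: [N₂O₅] = 3.2 × e^(-0.27 × 16)
Step 3: [N₂O₅] = 3.2 × e^(-4.32)
Step 4: [N₂O₅] = 3.2 × 0.0132999 = 0.04256 M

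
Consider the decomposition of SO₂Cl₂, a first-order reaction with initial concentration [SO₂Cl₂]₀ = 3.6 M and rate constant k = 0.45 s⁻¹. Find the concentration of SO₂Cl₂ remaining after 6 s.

0.2419 M

Step 1: For a first-order reaction: [SO₂Cl₂] = [SO₂Cl₂]₀ × e^(-kt)
Step 2: [SO₂Cl₂] = 3.6 × e^(-0.45 × 6)
Step 3: [SO₂Cl₂] = 3.6 × e^(-2.7)
Step 4: [SO₂Cl₂] = 3.6 × 0.0672055 = 0.2419 M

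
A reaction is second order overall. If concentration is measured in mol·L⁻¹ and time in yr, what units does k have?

(mol·L⁻¹)⁻¹·yr⁻¹

Step 1: For overall order n, rate = k × (concentration)^n.
Step 2: Rate has units mol·L⁻¹·yr⁻¹; concentration term has units (mol·L⁻¹)^2.
Step 3: k = rate / (concentration)^n, so units of k = (mol·L⁻¹)^(1-2)·yr⁻¹ = (mol·L⁻¹)⁻¹·yr⁻¹.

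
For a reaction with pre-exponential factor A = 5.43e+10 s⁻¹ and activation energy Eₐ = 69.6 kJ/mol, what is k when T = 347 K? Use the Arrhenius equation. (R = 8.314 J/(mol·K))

1.81e+00 s⁻¹

Step 1: Use the Arrhenius equation: k = A × exp(-Eₐ/RT)
Step 2: Convert Eₐ to J/mol: 69.6 kJ/mol = 69600 J/mol
Step 3: Calculate the exponent: -Eₐ/(RT) = -69600/(8.314 × 347) = -24.12513
Step 4: k = 5.43e+10 × exp(-24.12513)
Step 5: k = 5.43e+10 × 3.33111e-11 = 1.8088e+00 s⁻¹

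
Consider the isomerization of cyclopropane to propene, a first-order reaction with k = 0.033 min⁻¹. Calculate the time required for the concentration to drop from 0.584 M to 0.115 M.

49.24 min

Step 1: For first-order: t = ln([cyclopropane]₀/[cyclopropane])/k
Step 2: t = ln(0.584/0.115)/0.033
Step 3: t = ln(5.078)/0.033
Step 4: t = 1.625/0.033 = 49.24 min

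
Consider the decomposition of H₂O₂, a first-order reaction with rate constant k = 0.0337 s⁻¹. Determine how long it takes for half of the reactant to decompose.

20.57 s

Step 1: For a first-order reaction, t₁/₂ = ln(2)/k
Step 2: t₁/₂ = ln(2)/0.0337
Step 3: t₁/₂ = 0.6931/0.0337 = 20.57 s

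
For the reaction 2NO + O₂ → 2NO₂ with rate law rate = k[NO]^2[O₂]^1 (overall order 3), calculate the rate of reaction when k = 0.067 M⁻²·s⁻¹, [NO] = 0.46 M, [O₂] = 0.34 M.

0.00482 M/s

Step 1: The rate law is rate = k[NO]^2[O₂]^1, overall order = 2+1 = 3
Step 2: Substitute values: rate = 0.067 × (0.46)^2 × (0.34)^1
Step 3: rate = 0.067 × 0.2116 × 0.34 = 0.00482025 M/s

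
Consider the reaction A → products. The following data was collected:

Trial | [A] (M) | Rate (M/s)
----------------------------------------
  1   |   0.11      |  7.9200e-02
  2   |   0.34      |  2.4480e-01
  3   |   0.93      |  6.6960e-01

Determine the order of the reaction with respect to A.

first order (1)

Step 1: Compare trials to find order n where rate₂/rate₁ = ([A]₂/[A]₁)^n
Step 2: rate₂/rate₁ = 2.4480e-01/7.9200e-02 = 3.091
Step 3: [A]₂/[A]₁ = 0.34/0.11 = 3.091
Step 4: n = ln(3.091)/ln(3.091) = 1.00 ≈ 1
Step 5: The reaction is first order in A.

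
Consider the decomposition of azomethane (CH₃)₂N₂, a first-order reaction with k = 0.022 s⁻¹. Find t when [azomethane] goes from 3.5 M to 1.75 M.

31.51 s

Step 1: For first-order: t = ln([azomethane]₀/[azomethane])/k
Step 2: t = ln(3.5/1.75)/0.022
Step 3: t = ln(2)/0.022
Step 4: t = 0.6931/0.022 = 31.51 s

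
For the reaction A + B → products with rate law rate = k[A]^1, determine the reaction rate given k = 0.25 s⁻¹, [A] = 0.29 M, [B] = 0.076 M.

0.0725 M/s

Step 1: The rate law is rate = k[A]^1
Step 2: Note that the rate does not depend on [B] (zero order in B).
Step 3: rate = 0.25 × (0.29)^1 = 0.0725 M/s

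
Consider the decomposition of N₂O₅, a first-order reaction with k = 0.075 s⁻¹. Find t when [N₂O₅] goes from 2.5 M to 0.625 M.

18.48 s

Step 1: For first-order: t = ln([N₂O₅]₀/[N₂O₅])/k
Step 2: t = ln(2.5/0.625)/0.075
Step 3: t = ln(4)/0.075
Step 4: t = 1.386/0.075 = 18.48 s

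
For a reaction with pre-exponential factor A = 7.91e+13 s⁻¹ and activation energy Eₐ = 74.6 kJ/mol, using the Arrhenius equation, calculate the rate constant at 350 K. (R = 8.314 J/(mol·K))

5.81e+02 s⁻¹

Step 1: Use the Arrhenius equation: k = A × exp(-Eₐ/RT)
Step 2: Convert Eₐ to J/mol: 74.6 kJ/mol = 74600 J/mol
Step 3: Calculate the exponent: -Eₐ/(RT) = -74600/(8.314 × 350) = -25.63662
Step 4: k = 7.91e+13 × exp(-25.63662)
Step 5: k = 7.91e+13 × 7.34780e-12 = 5.8121e+02 s⁻¹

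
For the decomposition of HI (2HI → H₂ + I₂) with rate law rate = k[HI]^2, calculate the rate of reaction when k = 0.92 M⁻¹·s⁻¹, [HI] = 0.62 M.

0.3536 M/s

Step 1: Identify the rate law: rate = k[HI]^2
Step 2: Substitute values: rate = 0.92 × (0.62)^2
Step 3: Calculate: rate = 0.92 × 0.3844 = 0.353648 M/s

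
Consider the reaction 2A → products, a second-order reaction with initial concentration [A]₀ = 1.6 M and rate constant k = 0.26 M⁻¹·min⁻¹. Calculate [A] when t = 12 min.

0.267 M

Step 1: For a second-order reaction: 1/[A] = 1/[A]₀ + kt
Step 2: 1/[A] = 1/1.6 + 0.26 × 12
Step 3: 1/[A] = 0.625 + 3.12 = 3.745
Step 4: [A] = 1/3.745 = 0.267 M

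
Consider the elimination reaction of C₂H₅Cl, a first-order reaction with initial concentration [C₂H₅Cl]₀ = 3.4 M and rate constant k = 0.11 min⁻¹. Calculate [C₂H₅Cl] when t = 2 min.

2.729 M

Step 1: For a first-order reaction: [C₂H₅Cl] = [C₂H₅Cl]₀ × e^(-kt)
Step 2: [C₂H₅Cl] = 3.4 × e^(-0.11 × 2)
Step 3: [C₂H₅Cl] = 3.4 × e^(-0.22)
Step 4: [C₂H₅Cl] = 3.4 × 0.802519 = 2.729 M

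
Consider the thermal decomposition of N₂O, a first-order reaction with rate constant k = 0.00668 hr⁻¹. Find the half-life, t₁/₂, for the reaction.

103.8 hr

Step 1: For a first-order reaction, t₁/₂ = ln(2)/k
Step 2: t₁/₂ = ln(2)/0.00668
Step 3: t₁/₂ = 0.6931/0.00668 = 103.8 hr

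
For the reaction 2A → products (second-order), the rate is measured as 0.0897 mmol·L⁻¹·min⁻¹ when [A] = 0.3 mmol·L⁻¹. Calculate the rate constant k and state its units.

0.9967 (mmol·L⁻¹)⁻¹·min⁻¹

Step 1: rate = k[A]^2, so k = rate / [A]^2.
Step 2: k = 0.0897 / (0.3)^2 = 0.0897 / 0.09.
Step 3: k = 0.9967 (mmol·L⁻¹)⁻¹·min⁻¹.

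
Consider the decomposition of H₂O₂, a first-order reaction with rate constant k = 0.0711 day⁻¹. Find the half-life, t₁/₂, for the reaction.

9.749 day

Step 1: For a first-order reaction, t₁/₂ = ln(2)/k
Step 2: t₁/₂ = ln(2)/0.0711
Step 3: t₁/₂ = 0.6931/0.0711 = 9.749 day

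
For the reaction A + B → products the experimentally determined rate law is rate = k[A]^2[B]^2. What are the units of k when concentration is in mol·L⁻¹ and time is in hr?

(mol·L⁻¹)⁻³·hr⁻¹

Step 1: Overall order = 2 + 2 = 4.
Step 2: rate has units mol·L⁻¹·hr⁻¹; [A]^2[B]^2 has units (mol·L⁻¹)^4.
Step 3: k = rate/([A]^2[B]^2), so units of k = (mol·L⁻¹)^(1-4)·hr⁻¹ = (mol·L⁻¹)⁻³·hr⁻¹.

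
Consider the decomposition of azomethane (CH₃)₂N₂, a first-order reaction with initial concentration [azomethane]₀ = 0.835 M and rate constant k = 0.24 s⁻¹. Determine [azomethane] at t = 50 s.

5.13e-06 M

Step 1: For a first-order reaction: [azomethane] = [azomethane]₀ × e^(-kt)
Step 2: [azomethane] = 0.835 × e^(-0.24 × 50)
Step 3: [azomethane] = 0.835 × e^(-12)
Step 4: [azomethane] = 0.835 × 6.14421e-06 = 5.13e-06 M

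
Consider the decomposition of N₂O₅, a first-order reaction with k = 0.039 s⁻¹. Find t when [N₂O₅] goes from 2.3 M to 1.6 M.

9.305 s

Step 1: For first-order: t = ln([N₂O₅]₀/[N₂O₅])/k
Step 2: t = ln(2.3/1.6)/0.039
Step 3: t = ln(1.437)/0.039
Step 4: t = 0.3629/0.039 = 9.305 s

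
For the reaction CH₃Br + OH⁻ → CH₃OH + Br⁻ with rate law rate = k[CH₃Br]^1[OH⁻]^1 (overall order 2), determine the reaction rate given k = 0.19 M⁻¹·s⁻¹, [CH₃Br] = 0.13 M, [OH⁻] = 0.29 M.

0.007163 M/s

Step 1: The rate law is rate = k[CH₃Br]^1[OH⁻]^1, overall order = 1+1 = 2
Step 2: Substitute values: rate = 0.19 × (0.13)^1 × (0.29)^1
Step 3: rate = 0.19 × 0.13 × 0.29 = 0.007163 M/s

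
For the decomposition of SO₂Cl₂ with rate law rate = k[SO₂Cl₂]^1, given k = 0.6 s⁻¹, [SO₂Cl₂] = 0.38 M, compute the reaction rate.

0.228 M/s

Step 1: Identify the rate law: rate = k[SO₂Cl₂]^1
Step 2: Substitute values: rate = 0.6 × (0.38)^1
Step 3: Calculate: rate = 0.6 × 0.38 = 0.228 M/s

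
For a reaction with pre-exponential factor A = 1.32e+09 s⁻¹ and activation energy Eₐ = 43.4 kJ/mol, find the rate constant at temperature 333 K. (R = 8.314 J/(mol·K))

2.05e+02 s⁻¹

Step 1: Use the Arrhenius equation: k = A × exp(-Eₐ/RT)
Step 2: Convert Eₐ to J/mol: 43.4 kJ/mol = 43400 J/mol
Step 3: Calculate the exponent: -Eₐ/(RT) = -43400/(8.314 × 333) = -15.67601
Step 4: k = 1.32e+09 × exp(-15.67601)
Step 5: k = 1.32e+09 × 1.55595e-07 = 2.0539e+02 s⁻¹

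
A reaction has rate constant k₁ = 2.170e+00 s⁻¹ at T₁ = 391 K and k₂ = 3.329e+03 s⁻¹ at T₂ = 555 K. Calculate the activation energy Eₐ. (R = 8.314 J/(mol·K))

80.7 kJ/mol

Step 1: Use the two-temperature Arrhenius form: ln(k₂/k₁) = -Eₐ/R × (1/T₂ - 1/T₁)
Step 2: ln(k₂/k₁) = ln(3.329e+03/2.170e+00) = ln(1534.1) = 7.3357
Step 3: 1/T₂ - 1/T₁ = 1/555 - 1/391 = -7.557430e-04 K⁻¹
Step 4: Eₐ = -R × ln(k₂/k₁) / (1/T₂ - 1/T₁) = -8.314 × 7.3357 / -7.557430e-04
Step 5: Eₐ = 8.0701e+04 J/mol = 80.7 kJ/mol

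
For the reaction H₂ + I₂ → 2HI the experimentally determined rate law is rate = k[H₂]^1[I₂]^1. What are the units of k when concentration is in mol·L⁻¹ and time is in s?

(mol·L⁻¹)⁻¹·s⁻¹

Step 1: Overall order = 1 + 1 = 2.
Step 2: rate has units mol·L⁻¹·s⁻¹; [H₂]^1[I₂]^1 has units (mol·L⁻¹)^2.
Step 3: k = rate/([H₂]^1[I₂]^1), so units of k = (mol·L⁻¹)^(1-2)·s⁻¹ = (mol·L⁻¹)⁻¹·s⁻¹.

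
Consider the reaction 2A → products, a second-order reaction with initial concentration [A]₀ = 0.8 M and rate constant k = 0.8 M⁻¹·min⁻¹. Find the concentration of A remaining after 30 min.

0.0396 M

Step 1: For a second-order reaction: 1/[A] = 1/[A]₀ + kt
Step 2: 1/[A] = 1/0.8 + 0.8 × 30
Step 3: 1/[A] = 1.25 + 24 = 25.25
Step 4: [A] = 1/25.25 = 0.0396 M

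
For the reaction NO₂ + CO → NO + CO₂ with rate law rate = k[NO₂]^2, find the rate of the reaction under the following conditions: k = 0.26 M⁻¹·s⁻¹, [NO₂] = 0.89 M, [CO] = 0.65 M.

0.2059 M/s

Step 1: The rate law is rate = k[NO₂]^2
Step 2: Note that the rate does not depend on [CO] (zero order in CO).
Step 3: rate = 0.26 × (0.89)^2 = 0.205946 M/s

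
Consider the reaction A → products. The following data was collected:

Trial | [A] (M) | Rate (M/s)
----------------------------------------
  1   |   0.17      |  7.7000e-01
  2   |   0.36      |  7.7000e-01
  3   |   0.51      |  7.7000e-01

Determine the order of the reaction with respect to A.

zeroth order (0)

Step 1: Compare trials - when concentration changes, rate stays constant.
Step 2: rate₂/rate₁ = 7.7000e-01/7.7000e-01 = 1
Step 3: [A]₂/[A]₁ = 0.36/0.17 = 2.118
Step 4: Since rate ratio ≈ (conc ratio)^0, the reaction is zeroth order.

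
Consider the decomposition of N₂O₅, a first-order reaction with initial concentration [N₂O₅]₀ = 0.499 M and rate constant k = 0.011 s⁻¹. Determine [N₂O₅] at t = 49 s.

0.2911 M

Step 1: For a first-order reaction: [N₂O₅] = [N₂O₅]₀ × e^(-kt)
Step 2: [N₂O₅] = 0.499 × e^(-0.011 × 49)
Step 3: [N₂O₅] = 0.499 × e^(-0.539)
Step 4: [N₂O₅] = 0.499 × 0.583331 = 0.2911 M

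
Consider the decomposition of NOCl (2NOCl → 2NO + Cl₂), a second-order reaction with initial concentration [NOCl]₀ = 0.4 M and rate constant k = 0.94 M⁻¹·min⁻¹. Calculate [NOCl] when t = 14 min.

0.06386 M

Step 1: For a second-order reaction: 1/[NOCl] = 1/[NOCl]₀ + kt
Step 2: 1/[NOCl] = 1/0.4 + 0.94 × 14
Step 3: 1/[NOCl] = 2.5 + 13.16 = 15.66
Step 4: [NOCl] = 1/15.66 = 0.06386 M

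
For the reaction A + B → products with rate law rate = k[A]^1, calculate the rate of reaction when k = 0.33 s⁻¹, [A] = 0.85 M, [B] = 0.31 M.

0.2805 M/s

Step 1: The rate law is rate = k[A]^1
Step 2: Note that the rate does not depend on [B] (zero order in B).
Step 3: rate = 0.33 × (0.85)^1 = 0.2805 M/s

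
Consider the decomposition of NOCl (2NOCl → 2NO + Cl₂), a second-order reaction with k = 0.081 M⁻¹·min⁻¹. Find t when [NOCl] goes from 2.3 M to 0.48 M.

20.35 min

Step 1: For second-order: t = (1/[NOCl] - 1/[NOCl]₀)/k
Step 2: t = (1/0.48 - 1/2.3)/0.081
Step 3: t = (2.083 - 0.4348)/0.081
Step 4: t = 1.649/0.081 = 20.35 min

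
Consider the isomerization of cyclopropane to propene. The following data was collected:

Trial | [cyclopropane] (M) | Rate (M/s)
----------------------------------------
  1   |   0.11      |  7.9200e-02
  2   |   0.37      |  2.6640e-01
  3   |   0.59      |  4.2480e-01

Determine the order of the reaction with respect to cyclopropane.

first order (1)

Step 1: Compare trials to find order n where rate₂/rate₁ = ([cyclopropane]₂/[cyclopropane]₁)^n
Step 2: rate₂/rate₁ = 2.6640e-01/7.9200e-02 = 3.364
Step 3: [cyclopropane]₂/[cyclopropane]₁ = 0.37/0.11 = 3.364
Step 4: n = ln(3.364)/ln(3.364) = 1.00 ≈ 1
Step 5: The reaction is first order in cyclopropane.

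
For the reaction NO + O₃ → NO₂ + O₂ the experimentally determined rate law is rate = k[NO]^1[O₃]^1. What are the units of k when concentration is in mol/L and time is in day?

(mol/L)⁻¹·day⁻¹

Step 1: Overall order = 1 + 1 = 2.
Step 2: rate has units mol/L·day⁻¹; [NO]^1[O₃]^1 has units (mol/L)^2.
Step 3: k = rate/([NO]^1[O₃]^1), so units of k = (mol/L)^(1-2)·day⁻¹ = (mol/L)⁻¹·day⁻¹.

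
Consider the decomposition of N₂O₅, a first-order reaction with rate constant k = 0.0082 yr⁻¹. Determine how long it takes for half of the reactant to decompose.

84.53 yr

Step 1: For a first-order reaction, t₁/₂ = ln(2)/k
Step 2: t₁/₂ = ln(2)/0.0082
Step 3: t₁/₂ = 0.6931/0.0082 = 84.53 yr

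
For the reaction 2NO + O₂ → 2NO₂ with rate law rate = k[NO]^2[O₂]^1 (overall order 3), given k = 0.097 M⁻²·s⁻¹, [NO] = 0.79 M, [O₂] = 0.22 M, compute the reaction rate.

0.01332 M/s

Step 1: The rate law is rate = k[NO]^2[O₂]^1, overall order = 2+1 = 3
Step 2: Substitute values: rate = 0.097 × (0.79)^2 × (0.22)^1
Step 3: rate = 0.097 × 0.6241 × 0.22 = 0.0133183 M/s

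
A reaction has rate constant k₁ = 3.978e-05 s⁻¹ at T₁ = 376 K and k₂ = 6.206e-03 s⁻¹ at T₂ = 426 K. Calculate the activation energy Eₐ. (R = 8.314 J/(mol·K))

134.5 kJ/mol

Step 1: Use the two-temperature Arrhenius form: ln(k₂/k₁) = -Eₐ/R × (1/T₂ - 1/T₁)
Step 2: ln(k₂/k₁) = ln(6.206e-03/3.978e-05) = ln(156.008) = 5.04991
Step 3: 1/T₂ - 1/T₁ = 1/426 - 1/376 = -3.121566e-04 K⁻¹
Step 4: Eₐ = -R × ln(k₂/k₁) / (1/T₂ - 1/T₁) = -8.314 × 5.04991 / -3.121566e-04
Step 5: Eₐ = 1.3450e+05 J/mol = 134.5 kJ/mol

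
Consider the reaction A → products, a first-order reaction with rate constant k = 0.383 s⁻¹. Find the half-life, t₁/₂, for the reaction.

1.81 s

Step 1: For a first-order reaction, t₁/₂ = ln(2)/k
Step 2: t₁/₂ = ln(2)/0.383
Step 3: t₁/₂ = 0.6931/0.383 = 1.81 s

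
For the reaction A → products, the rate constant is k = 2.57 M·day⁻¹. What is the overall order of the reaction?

zeroth order (0)

Step 1: The units of k for an nth-order reaction are (concentration)^(1-n)·(time)⁻¹.
Step 2: Here k has units M·day⁻¹, so the concentration exponent is 1.
Step 3: 1 - n = 1 ⇒ n = 0. The reaction is zeroth order.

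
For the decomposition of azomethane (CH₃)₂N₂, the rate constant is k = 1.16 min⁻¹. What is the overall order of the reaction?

first order (1)

Step 1: The units of k for an nth-order reaction are (concentration)^(1-n)·(time)⁻¹.
Step 2: Here k has units min⁻¹, so the concentration exponent is 0.
Step 3: 1 - n = 0 ⇒ n = 1. The reaction is first order.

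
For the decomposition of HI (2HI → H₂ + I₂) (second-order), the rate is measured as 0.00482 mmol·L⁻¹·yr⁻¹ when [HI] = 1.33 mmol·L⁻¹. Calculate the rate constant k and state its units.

0.002725 (mmol·L⁻¹)⁻¹·yr⁻¹

Step 1: rate = k[HI]^2, so k = rate / [HI]^2.
Step 2: k = 0.00482 / (1.33)^2 = 0.00482 / 1.769.
Step 3: k = 0.002725 (mmol·L⁻¹)⁻¹·yr⁻¹.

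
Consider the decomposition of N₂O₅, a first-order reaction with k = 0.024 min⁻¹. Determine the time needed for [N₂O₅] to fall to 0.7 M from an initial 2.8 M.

57.76 min

Step 1: For first-order: t = ln([N₂O₅]₀/[N₂O₅])/k
Step 2: t = ln(2.8/0.7)/0.024
Step 3: t = ln(4)/0.024
Step 4: t = 1.386/0.024 = 57.76 min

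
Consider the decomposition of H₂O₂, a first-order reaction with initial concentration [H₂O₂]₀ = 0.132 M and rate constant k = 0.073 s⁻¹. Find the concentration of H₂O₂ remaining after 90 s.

0.000185 M

Step 1: For a first-order reaction: [H₂O₂] = [H₂O₂]₀ × e^(-kt)
Step 2: [H₂O₂] = 0.132 × e^(-0.073 × 90)
Step 3: [H₂O₂] = 0.132 × e^(-6.57)
Step 4: [H₂O₂] = 0.132 × 0.0014018 = 0.000185 M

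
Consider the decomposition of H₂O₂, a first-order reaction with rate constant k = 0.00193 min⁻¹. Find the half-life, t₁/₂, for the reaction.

359.1 min

Step 1: For a first-order reaction, t₁/₂ = ln(2)/k
Step 2: t₁/₂ = ln(2)/0.00193
Step 3: t₁/₂ = 0.6931/0.00193 = 359.1 min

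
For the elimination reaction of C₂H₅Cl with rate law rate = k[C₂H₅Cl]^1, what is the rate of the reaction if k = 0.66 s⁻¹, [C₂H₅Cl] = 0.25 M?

0.165 M/s

Step 1: Identify the rate law: rate = k[C₂H₅Cl]^1
Step 2: Substitute values: rate = 0.66 × (0.25)^1
Step 3: Calculate: rate = 0.66 × 0.25 = 0.165 M/s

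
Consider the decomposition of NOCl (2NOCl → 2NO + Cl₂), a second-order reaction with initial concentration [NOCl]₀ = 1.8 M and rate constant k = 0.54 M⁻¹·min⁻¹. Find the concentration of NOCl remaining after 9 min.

0.1847 M

Step 1: For a second-order reaction: 1/[NOCl] = 1/[NOCl]₀ + kt
Step 2: 1/[NOCl] = 1/1.8 + 0.54 × 9
Step 3: 1/[NOCl] = 0.5556 + 4.86 = 5.416
Step 4: [NOCl] = 1/5.416 = 0.1847 M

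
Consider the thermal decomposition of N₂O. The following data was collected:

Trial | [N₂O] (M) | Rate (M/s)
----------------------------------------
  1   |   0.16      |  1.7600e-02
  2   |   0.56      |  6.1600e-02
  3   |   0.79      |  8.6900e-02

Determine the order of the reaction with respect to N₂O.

first order (1)

Step 1: Compare trials to find order n where rate₂/rate₁ = ([N₂O]₂/[N₂O]₁)^n
Step 2: rate₂/rate₁ = 6.1600e-02/1.7600e-02 = 3.5
Step 3: [N₂O]₂/[N₂O]₁ = 0.56/0.16 = 3.5
Step 4: n = ln(3.5)/ln(3.5) = 1.00 ≈ 1
Step 5: The reaction is first order in N₂O.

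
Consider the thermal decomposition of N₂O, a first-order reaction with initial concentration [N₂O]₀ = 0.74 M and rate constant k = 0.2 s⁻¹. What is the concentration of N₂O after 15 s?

0.03684 M

Step 1: For a first-order reaction: [N₂O] = [N₂O]₀ × e^(-kt)
Step 2: [N₂O] = 0.74 × e^(-0.2 × 15)
Step 3: [N₂O] = 0.74 × e^(-3)
Step 4: [N₂O] = 0.74 × 0.0497871 = 0.03684 M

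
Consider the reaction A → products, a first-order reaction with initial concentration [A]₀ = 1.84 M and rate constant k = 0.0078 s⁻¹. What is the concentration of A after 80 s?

0.9859 M

Step 1: For a first-order reaction: [A] = [A]₀ × e^(-kt)
Step 2: [A] = 1.84 × e^(-0.0078 × 80)
Step 3: [A] = 1.84 × e^(-0.624)
Step 4: [A] = 1.84 × 0.535797 = 0.9859 M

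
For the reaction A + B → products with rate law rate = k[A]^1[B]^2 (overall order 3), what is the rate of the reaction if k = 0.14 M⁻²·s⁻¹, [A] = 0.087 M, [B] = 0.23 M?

0.0006443 M/s

Step 1: The rate law is rate = k[A]^1[B]^2, overall order = 1+2 = 3
Step 2: Substitute values: rate = 0.14 × (0.087)^1 × (0.23)^2
Step 3: rate = 0.14 × 0.087 × 0.0529 = 0.000644322 M/s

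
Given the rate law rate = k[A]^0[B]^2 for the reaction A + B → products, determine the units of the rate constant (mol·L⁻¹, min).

(mol·L⁻¹)⁻¹·min⁻¹

Step 1: Overall order = 0 + 2 = 2.
Step 2: rate has units mol·L⁻¹·min⁻¹; [A]^0[B]^2 has units (mol·L⁻¹)^2.
Step 3: k = rate/([A]^0[B]^2), so units of k = (mol·L⁻¹)^(1-2)·min⁻¹ = (mol·L⁻¹)⁻¹·min⁻¹.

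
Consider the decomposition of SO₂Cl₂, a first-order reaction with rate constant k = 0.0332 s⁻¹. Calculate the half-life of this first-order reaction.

20.88 s

Step 1: For a first-order reaction, t₁/₂ = ln(2)/k
Step 2: t₁/₂ = ln(2)/0.0332
Step 3: t₁/₂ = 0.6931/0.0332 = 20.88 s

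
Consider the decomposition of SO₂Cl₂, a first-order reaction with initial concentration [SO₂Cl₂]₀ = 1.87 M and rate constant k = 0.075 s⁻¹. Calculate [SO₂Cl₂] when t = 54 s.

0.03258 M

Step 1: For a first-order reaction: [SO₂Cl₂] = [SO₂Cl₂]₀ × e^(-kt)
Step 2: [SO₂Cl₂] = 1.87 × e^(-0.075 × 54)
Step 3: [SO₂Cl₂] = 1.87 × e^(-4.05)
Step 4: [SO₂Cl₂] = 1.87 × 0.0174224 = 0.03258 M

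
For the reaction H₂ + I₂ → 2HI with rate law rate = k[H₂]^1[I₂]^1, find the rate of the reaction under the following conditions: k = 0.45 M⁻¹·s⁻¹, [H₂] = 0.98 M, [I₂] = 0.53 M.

0.2337 M/s

Step 1: The rate law is rate = k[H₂]^1[I₂]^1
Step 2: Substitute: rate = 0.45 × (0.98)^1 × (0.53)^1
Step 3: rate = 0.45 × 0.98 × 0.53 = 0.23373 M/s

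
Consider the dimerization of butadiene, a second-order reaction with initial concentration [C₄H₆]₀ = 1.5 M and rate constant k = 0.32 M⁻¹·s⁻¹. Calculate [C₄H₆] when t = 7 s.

0.344 M

Step 1: For a second-order reaction: 1/[C₄H₆] = 1/[C₄H₆]₀ + kt
Step 2: 1/[C₄H₆] = 1/1.5 + 0.32 × 7
Step 3: 1/[C₄H₆] = 0.6667 + 2.24 = 2.907
Step 4: [C₄H₆] = 1/2.907 = 0.344 M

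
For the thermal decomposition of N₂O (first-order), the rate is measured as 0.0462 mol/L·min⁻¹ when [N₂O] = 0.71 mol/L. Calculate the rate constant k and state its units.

0.06507 min⁻¹

Step 1: rate = k[N₂O]^1, so k = rate / [N₂O]^1.
Step 2: k = 0.0462 / (0.71)^1 = 0.0462 / 0.71.
Step 3: k = 0.06507 min⁻¹.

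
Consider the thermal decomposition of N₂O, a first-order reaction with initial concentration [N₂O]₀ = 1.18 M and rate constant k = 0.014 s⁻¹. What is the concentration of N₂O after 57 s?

0.5313 M

Step 1: For a first-order reaction: [N₂O] = [N₂O]₀ × e^(-kt)
Step 2: [N₂O] = 1.18 × e^(-0.014 × 57)
Step 3: [N₂O] = 1.18 × e^(-0.798)
Step 4: [N₂O] = 1.18 × 0.450229 = 0.5313 M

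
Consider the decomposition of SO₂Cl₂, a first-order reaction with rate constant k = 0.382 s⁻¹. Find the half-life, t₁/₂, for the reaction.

1.815 s

Step 1: For a first-order reaction, t₁/₂ = ln(2)/k
Step 2: t₁/₂ = ln(2)/0.382
Step 3: t₁/₂ = 0.6931/0.382 = 1.815 s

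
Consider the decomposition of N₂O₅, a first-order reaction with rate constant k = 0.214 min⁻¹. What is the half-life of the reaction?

3.239 min

Step 1: For a first-order reaction, t₁/₂ = ln(2)/k
Step 2: t₁/₂ = ln(2)/0.214
Step 3: t₁/₂ = 0.6931/0.214 = 3.239 min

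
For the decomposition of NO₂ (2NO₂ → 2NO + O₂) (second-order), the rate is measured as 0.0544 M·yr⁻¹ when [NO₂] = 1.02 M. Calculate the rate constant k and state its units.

0.05229 M⁻¹·yr⁻¹

Step 1: rate = k[NO₂]^2, so k = rate / [NO₂]^2.
Step 2: k = 0.0544 / (1.02)^2 = 0.0544 / 1.04.
Step 3: k = 0.05229 M⁻¹·yr⁻¹.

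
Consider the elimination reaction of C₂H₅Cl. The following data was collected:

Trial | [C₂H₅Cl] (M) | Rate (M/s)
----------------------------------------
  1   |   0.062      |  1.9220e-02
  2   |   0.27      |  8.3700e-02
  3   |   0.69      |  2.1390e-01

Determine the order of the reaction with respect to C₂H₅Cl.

first order (1)

Step 1: Compare trials to find order n where rate₂/rate₁ = ([C₂H₅Cl]₂/[C₂H₅Cl]₁)^n
Step 2: rate₂/rate₁ = 8.3700e-02/1.9220e-02 = 4.355
Step 3: [C₂H₅Cl]₂/[C₂H₅Cl]₁ = 0.27/0.062 = 4.355
Step 4: n = ln(4.355)/ln(4.355) = 1.00 ≈ 1
Step 5: The reaction is first order in C₂H₅Cl.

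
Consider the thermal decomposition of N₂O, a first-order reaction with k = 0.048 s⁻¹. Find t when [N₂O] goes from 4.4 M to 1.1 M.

28.88 s

Step 1: For first-order: t = ln([N₂O]₀/[N₂O])/k
Step 2: t = ln(4.4/1.1)/0.048
Step 3: t = ln(4)/0.048
Step 4: t = 1.386/0.048 = 28.88 s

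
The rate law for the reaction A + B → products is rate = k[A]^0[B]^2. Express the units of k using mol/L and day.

(mol/L)⁻¹·day⁻¹

Step 1: Overall order = 0 + 2 = 2.
Step 2: rate has units mol/L·day⁻¹; [A]^0[B]^2 has units (mol/L)^2.
Step 3: k = rate/([A]^0[B]^2), so units of k = (mol/L)^(1-2)·day⁻¹ = (mol/L)⁻¹·day⁻¹.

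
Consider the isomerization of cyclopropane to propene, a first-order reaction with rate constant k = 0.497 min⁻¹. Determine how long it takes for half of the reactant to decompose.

1.395 min

Step 1: For a first-order reaction, t₁/₂ = ln(2)/k
Step 2: t₁/₂ = ln(2)/0.497
Step 3: t₁/₂ = 0.6931/0.497 = 1.395 min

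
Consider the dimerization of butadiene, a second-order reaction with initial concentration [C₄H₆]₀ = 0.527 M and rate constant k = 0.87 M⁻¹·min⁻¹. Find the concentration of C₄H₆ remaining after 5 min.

0.1601 M

Step 1: For a second-order reaction: 1/[C₄H₆] = 1/[C₄H₆]₀ + kt
Step 2: 1/[C₄H₆] = 1/0.527 + 0.87 × 5
Step 3: 1/[C₄H₆] = 1.898 + 4.35 = 6.248
Step 4: [C₄H₆] = 1/6.248 = 0.1601 M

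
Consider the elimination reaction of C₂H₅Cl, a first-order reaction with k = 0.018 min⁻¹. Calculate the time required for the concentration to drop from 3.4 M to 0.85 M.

77.02 min

Step 1: For first-order: t = ln([C₂H₅Cl]₀/[C₂H₅Cl])/k
Step 2: t = ln(3.4/0.85)/0.018
Step 3: t = ln(4)/0.018
Step 4: t = 1.386/0.018 = 77.02 min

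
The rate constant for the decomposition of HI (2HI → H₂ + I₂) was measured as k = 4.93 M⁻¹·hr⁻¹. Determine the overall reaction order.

second order (2)

Step 1: The units of k for an nth-order reaction are (concentration)^(1-n)·(time)⁻¹.
Step 2: Here k has units M⁻¹·hr⁻¹, so the concentration exponent is -1.
Step 3: 1 - n = -1 ⇒ n = 2. The reaction is second order.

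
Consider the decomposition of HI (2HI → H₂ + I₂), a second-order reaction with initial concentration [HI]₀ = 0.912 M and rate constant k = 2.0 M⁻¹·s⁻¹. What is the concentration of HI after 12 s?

0.03985 M

Step 1: For a second-order reaction: 1/[HI] = 1/[HI]₀ + kt
Step 2: 1/[HI] = 1/0.912 + 2.0 × 12
Step 3: 1/[HI] = 1.096 + 24 = 25.1
Step 4: [HI] = 1/25.1 = 0.03985 M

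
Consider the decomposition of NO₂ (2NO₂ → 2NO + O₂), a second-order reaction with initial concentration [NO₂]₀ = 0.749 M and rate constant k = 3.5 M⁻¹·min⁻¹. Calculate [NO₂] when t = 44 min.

0.006438 M

Step 1: For a second-order reaction: 1/[NO₂] = 1/[NO₂]₀ + kt
Step 2: 1/[NO₂] = 1/0.749 + 3.5 × 44
Step 3: 1/[NO₂] = 1.335 + 154 = 155.3
Step 4: [NO₂] = 1/155.3 = 0.006438 M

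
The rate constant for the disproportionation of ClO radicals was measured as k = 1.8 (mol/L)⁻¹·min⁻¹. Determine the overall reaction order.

second order (2)

Step 1: The units of k for an nth-order reaction are (concentration)^(1-n)·(time)⁻¹.
Step 2: Here k has units (mol/L)⁻¹·min⁻¹, so the concentration exponent is -1.
Step 3: 1 - n = -1 ⇒ n = 2. The reaction is second order.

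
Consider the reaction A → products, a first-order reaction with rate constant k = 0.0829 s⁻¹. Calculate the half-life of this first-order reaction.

8.361 s

Step 1: For a first-order reaction, t₁/₂ = ln(2)/k
Step 2: t₁/₂ = ln(2)/0.0829
Step 3: t₁/₂ = 0.6931/0.0829 = 8.361 s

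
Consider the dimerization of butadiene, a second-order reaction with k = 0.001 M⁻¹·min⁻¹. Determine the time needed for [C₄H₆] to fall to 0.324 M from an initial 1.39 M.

2367 min

Step 1: For second-order: t = (1/[C₄H₆] - 1/[C₄H₆]₀)/k
Step 2: t = (1/0.324 - 1/1.39)/0.001
Step 3: t = (3.086 - 0.7194)/0.001
Step 4: t = 2.367/0.001 = 2367 min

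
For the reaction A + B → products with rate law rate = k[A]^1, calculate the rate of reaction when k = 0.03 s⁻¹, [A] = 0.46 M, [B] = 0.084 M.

0.0138 M/s

Step 1: The rate law is rate = k[A]^1
Step 2: Note that the rate does not depend on [B] (zero order in B).
Step 3: rate = 0.03 × (0.46)^1 = 0.0138 M/s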